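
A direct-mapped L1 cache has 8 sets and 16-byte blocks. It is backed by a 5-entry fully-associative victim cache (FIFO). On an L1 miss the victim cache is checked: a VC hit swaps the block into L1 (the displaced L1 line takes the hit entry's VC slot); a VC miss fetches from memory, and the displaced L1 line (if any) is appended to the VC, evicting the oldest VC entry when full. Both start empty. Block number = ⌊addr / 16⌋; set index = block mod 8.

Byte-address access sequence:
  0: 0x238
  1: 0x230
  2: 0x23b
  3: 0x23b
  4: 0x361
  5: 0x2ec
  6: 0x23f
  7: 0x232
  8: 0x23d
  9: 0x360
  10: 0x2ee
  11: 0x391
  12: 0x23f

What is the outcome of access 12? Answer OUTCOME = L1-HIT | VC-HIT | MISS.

0: 0x238 (blk 35, set 3) → MISS  vc=[]
1: 0x230 (blk 35, set 3) → L1-HIT  vc=[]
2: 0x23b (blk 35, set 3) → L1-HIT  vc=[]
3: 0x23b (blk 35, set 3) → L1-HIT  vc=[]
4: 0x361 (blk 54, set 6) → MISS  vc=[]
5: 0x2ec (blk 46, set 6) → MISS  vc=[54]
6: 0x23f (blk 35, set 3) → L1-HIT  vc=[54]
7: 0x232 (blk 35, set 3) → L1-HIT  vc=[54]
8: 0x23d (blk 35, set 3) → L1-HIT  vc=[54]
9: 0x360 (blk 54, set 6) → VC-HIT  vc=[46]
10: 0x2ee (blk 46, set 6) → VC-HIT  vc=[54]
11: 0x391 (blk 57, set 1) → MISS  vc=[54]
12: 0x23f (blk 35, set 3) → L1-HIT  vc=[54]

OUTCOME = L1-HIT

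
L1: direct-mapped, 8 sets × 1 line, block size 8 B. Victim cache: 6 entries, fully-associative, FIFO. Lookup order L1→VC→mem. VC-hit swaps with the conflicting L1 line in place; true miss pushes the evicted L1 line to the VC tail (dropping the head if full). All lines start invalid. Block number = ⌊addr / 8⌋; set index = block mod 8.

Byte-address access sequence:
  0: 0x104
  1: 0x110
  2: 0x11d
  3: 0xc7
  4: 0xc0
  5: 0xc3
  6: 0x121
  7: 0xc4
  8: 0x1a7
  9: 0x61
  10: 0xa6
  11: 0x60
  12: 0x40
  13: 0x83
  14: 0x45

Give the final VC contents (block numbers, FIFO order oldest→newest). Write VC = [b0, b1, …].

VC = [32, 36, 52, 20, 24, 16]

#0 0x104→b32/s0 MISS; vc=[]
#1 0x110→b34/s2 MISS; vc=[]
#2 0x11d→b35/s3 MISS; vc=[]
#3 0xc7→b24/s0 MISS; vc=[32]
#4 0xc0→b24/s0 L1-HIT; vc=[32]
#5 0xc3→b24/s0 L1-HIT; vc=[32]
#6 0x121→b36/s4 MISS; vc=[32]
#7 0xc4→b24/s0 L1-HIT; vc=[32]
#8 0x1a7→b52/s4 MISS; vc=[32,36]
#9 0x61→b12/s4 MISS; vc=[32,36,52]
#10 0xa6→b20/s4 MISS; vc=[32,36,52,12]
#11 0x60→b12/s4 VC-HIT; vc=[32,36,52,20]
#12 0x40→b8/s0 MISS; vc=[32,36,52,20,24]
#13 0x83→b16/s0 MISS; vc=[32,36,52,20,24,8]
#14 0x45→b8/s0 VC-HIT; vc=[32,36,52,20,24,16]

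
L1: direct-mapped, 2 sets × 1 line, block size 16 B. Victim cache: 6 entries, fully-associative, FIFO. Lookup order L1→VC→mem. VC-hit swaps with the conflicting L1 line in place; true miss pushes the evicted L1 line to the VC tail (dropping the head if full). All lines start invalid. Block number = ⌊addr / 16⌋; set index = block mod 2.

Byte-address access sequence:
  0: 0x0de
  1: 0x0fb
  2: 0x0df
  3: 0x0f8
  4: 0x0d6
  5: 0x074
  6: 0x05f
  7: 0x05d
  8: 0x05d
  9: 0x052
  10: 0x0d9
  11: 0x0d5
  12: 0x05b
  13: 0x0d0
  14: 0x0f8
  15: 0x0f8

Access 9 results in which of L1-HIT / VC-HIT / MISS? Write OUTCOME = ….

  [0] addr=0xde blk=13 s=1: MISS | VC []
  [1] addr=0xfb blk=15 s=1: MISS | VC [13]
  [2] addr=0xdf blk=13 s=1: VC-HIT | VC [15]
  [3] addr=0xf8 blk=15 s=1: VC-HIT | VC [13]
  [4] addr=0xd6 blk=13 s=1: VC-HIT | VC [15]
  [5] addr=0x74 blk=7 s=1: MISS | VC [15, 13]
  [6] addr=0x5f blk=5 s=1: MISS | VC [15, 13, 7]
  [7] addr=0x5d blk=5 s=1: L1-HIT | VC [15, 13, 7]
  [8] addr=0x5d blk=5 s=1: L1-HIT | VC [15, 13, 7]
  [9] addr=0x52 blk=5 s=1: L1-HIT | VC [15, 13, 7]
  [10] addr=0xd9 blk=13 s=1: VC-HIT | VC [15, 5, 7]
  [11] addr=0xd5 blk=13 s=1: L1-HIT | VC [15, 5, 7]
  [12] addr=0x5b blk=5 s=1: VC-HIT | VC [15, 13, 7]
  [13] addr=0xd0 blk=13 s=1: VC-HIT | VC [15, 5, 7]
  [14] addr=0xf8 blk=15 s=1: VC-HIT | VC [13, 5, 7]
  [15] addr=0xf8 blk=15 s=1: L1-HIT | VC [13, 5, 7]

OUTCOME = L1-HIT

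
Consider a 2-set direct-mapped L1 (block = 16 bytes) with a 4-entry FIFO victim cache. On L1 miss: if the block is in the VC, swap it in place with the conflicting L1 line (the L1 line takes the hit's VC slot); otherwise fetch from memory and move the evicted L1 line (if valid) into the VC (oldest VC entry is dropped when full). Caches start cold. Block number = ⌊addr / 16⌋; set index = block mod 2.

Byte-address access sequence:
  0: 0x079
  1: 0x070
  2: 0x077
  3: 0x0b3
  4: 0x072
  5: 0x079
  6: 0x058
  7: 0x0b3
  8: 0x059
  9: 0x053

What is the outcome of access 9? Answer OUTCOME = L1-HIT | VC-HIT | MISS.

0: 0x79 (blk 7, set 1) → MISS  vc=[]
1: 0x70 (blk 7, set 1) → L1-HIT  vc=[]
2: 0x77 (blk 7, set 1) → L1-HIT  vc=[]
3: 0xb3 (blk 11, set 1) → MISS  vc=[7]
4: 0x72 (blk 7, set 1) → VC-HIT  vc=[11]
5: 0x79 (blk 7, set 1) → L1-HIT  vc=[11]
6: 0x58 (blk 5, set 1) → MISS  vc=[11, 7]
7: 0xb3 (blk 11, set 1) → VC-HIT  vc=[5, 7]
8: 0x59 (blk 5, set 1) → VC-HIT  vc=[11, 7]
9: 0x53 (blk 5, set 1) → L1-HIT  vc=[11, 7]

OUTCOME = L1-HIT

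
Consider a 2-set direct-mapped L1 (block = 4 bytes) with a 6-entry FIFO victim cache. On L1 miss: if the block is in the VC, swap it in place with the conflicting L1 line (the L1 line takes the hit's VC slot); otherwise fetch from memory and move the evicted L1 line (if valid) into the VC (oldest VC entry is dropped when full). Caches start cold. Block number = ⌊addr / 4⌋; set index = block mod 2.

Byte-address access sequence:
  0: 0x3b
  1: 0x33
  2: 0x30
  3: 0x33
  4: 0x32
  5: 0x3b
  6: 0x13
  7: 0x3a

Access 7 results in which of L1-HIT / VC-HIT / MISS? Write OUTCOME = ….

#0 0x3b→b14/s0 MISS; vc=[]
#1 0x33→b12/s0 MISS; vc=[14]
#2 0x30→b12/s0 L1-HIT; vc=[14]
#3 0x33→b12/s0 L1-HIT; vc=[14]
#4 0x32→b12/s0 L1-HIT; vc=[14]
#5 0x3b→b14/s0 VC-HIT; vc=[12]
#6 0x13→b4/s0 MISS; vc=[12,14]
#7 0x3a→b14/s0 VC-HIT; vc=[12,4]

OUTCOME = VC-HIT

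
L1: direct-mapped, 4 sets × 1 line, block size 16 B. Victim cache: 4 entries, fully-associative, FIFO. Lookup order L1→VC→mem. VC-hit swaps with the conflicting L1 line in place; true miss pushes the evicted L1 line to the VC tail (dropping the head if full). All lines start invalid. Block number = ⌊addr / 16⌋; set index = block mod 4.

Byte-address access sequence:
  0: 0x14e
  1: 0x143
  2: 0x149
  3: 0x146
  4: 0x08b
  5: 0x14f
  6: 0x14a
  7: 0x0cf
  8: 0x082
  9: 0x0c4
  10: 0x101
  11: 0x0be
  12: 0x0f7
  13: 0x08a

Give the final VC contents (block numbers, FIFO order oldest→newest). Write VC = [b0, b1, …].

0: 0x14e (blk 20, set 0) → MISS  vc=[]
1: 0x143 (blk 20, set 0) → L1-HIT  vc=[]
2: 0x149 (blk 20, set 0) → L1-HIT  vc=[]
3: 0x146 (blk 20, set 0) → L1-HIT  vc=[]
4: 0x8b (blk 8, set 0) → MISS  vc=[20]
5: 0x14f (blk 20, set 0) → VC-HIT  vc=[8]
6: 0x14a (blk 20, set 0) → L1-HIT  vc=[8]
7: 0xcf (blk 12, set 0) → MISS  vc=[8, 20]
8: 0x82 (blk 8, set 0) → VC-HIT  vc=[12, 20]
9: 0xc4 (blk 12, set 0) → VC-HIT  vc=[8, 20]
10: 0x101 (blk 16, set 0) → MISS  vc=[8, 20, 12]
11: 0xbe (blk 11, set 3) → MISS  vc=[8, 20, 12]
12: 0xf7 (blk 15, set 3) → MISS  vc=[8, 20, 12, 11]
13: 0x8a (blk 8, set 0) → VC-HIT  vc=[16, 20, 12, 11]

VC = [16, 20, 12, 11]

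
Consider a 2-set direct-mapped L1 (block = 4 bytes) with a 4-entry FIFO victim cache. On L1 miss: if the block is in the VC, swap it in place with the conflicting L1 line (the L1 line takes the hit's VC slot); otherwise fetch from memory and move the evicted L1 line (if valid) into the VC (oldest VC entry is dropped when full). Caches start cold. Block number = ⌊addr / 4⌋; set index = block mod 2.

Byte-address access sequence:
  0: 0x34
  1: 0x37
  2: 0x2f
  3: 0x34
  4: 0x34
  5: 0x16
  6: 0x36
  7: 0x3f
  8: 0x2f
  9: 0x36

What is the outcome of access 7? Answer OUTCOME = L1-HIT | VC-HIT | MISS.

OUTCOME = MISS

0: 0x34 (blk 13, set 1) → MISS  vc=[]
1: 0x37 (blk 13, set 1) → L1-HIT  vc=[]
2: 0x2f (blk 11, set 1) → MISS  vc=[13]
3: 0x34 (blk 13, set 1) → VC-HIT  vc=[11]
4: 0x34 (blk 13, set 1) → L1-HIT  vc=[11]
5: 0x16 (blk 5, set 1) → MISS  vc=[11, 13]
6: 0x36 (blk 13, set 1) → VC-HIT  vc=[11, 5]
7: 0x3f (blk 15, set 1) → MISS  vc=[11, 5, 13]
8: 0x2f (blk 11, set 1) → VC-HIT  vc=[15, 5, 13]
9: 0x36 (blk 13, set 1) → VC-HIT  vc=[15, 5, 11]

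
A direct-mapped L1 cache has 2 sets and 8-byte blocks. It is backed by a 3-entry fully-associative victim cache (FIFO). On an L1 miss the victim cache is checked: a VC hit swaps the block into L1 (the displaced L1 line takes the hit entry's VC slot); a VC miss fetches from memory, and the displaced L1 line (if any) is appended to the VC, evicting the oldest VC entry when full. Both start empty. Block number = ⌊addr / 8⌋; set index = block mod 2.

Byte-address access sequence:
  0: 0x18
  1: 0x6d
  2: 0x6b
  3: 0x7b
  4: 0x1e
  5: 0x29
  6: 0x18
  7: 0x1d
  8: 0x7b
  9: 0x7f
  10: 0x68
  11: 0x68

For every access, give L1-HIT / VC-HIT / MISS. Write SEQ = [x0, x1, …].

SEQ = [MISS, MISS, L1-HIT, MISS, VC-HIT, MISS, VC-HIT, L1-HIT, VC-HIT, L1-HIT, VC-HIT, L1-HIT]

#0 0x18→b3/s1 MISS; vc=[]
#1 0x6d→b13/s1 MISS; vc=[3]
#2 0x6b→b13/s1 L1-HIT; vc=[3]
#3 0x7b→b15/s1 MISS; vc=[3,13]
#4 0x1e→b3/s1 VC-HIT; vc=[15,13]
#5 0x29→b5/s1 MISS; vc=[15,13,3]
#6 0x18→b3/s1 VC-HIT; vc=[15,13,5]
#7 0x1d→b3/s1 L1-HIT; vc=[15,13,5]
#8 0x7b→b15/s1 VC-HIT; vc=[3,13,5]
#9 0x7f→b15/s1 L1-HIT; vc=[3,13,5]
#10 0x68→b13/s1 VC-HIT; vc=[3,15,5]
#11 0x68→b13/s1 L1-HIT; vc=[3,15,5]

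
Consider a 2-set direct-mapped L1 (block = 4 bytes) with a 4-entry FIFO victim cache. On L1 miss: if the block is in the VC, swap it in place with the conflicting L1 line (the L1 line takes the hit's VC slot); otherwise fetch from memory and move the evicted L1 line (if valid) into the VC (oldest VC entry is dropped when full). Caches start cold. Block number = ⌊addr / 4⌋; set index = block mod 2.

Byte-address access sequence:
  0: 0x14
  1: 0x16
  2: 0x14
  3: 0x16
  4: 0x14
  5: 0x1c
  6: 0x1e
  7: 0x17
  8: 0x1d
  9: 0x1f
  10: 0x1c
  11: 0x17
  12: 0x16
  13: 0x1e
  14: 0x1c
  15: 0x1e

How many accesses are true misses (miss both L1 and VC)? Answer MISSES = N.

MISSES = 2

0: 0x14 (blk 5, set 1) → MISS  vc=[]
1: 0x16 (blk 5, set 1) → L1-HIT  vc=[]
2: 0x14 (blk 5, set 1) → L1-HIT  vc=[]
3: 0x16 (blk 5, set 1) → L1-HIT  vc=[]
4: 0x14 (blk 5, set 1) → L1-HIT  vc=[]
5: 0x1c (blk 7, set 1) → MISS  vc=[5]
6: 0x1e (blk 7, set 1) → L1-HIT  vc=[5]
7: 0x17 (blk 5, set 1) → VC-HIT  vc=[7]
8: 0x1d (blk 7, set 1) → VC-HIT  vc=[5]
9: 0x1f (blk 7, set 1) → L1-HIT  vc=[5]
10: 0x1c (blk 7, set 1) → L1-HIT  vc=[5]
11: 0x17 (blk 5, set 1) → VC-HIT  vc=[7]
12: 0x16 (blk 5, set 1) → L1-HIT  vc=[7]
13: 0x1e (blk 7, set 1) → VC-HIT  vc=[5]
14: 0x1c (blk 7, set 1) → L1-HIT  vc=[5]
15: 0x1e (blk 7, set 1) → L1-HIT  vc=[5]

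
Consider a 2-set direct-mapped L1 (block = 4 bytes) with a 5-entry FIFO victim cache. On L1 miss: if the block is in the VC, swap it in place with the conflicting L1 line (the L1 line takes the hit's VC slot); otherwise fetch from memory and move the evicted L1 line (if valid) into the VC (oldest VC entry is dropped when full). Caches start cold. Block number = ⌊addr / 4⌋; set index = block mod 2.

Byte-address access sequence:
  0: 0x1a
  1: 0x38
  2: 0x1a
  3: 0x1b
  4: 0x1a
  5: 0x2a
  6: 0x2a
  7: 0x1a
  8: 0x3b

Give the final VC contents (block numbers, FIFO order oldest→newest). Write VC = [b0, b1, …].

VC = [6, 10]

0: 0x1a (blk 6, set 0) → MISS  vc=[]
1: 0x38 (blk 14, set 0) → MISS  vc=[6]
2: 0x1a (blk 6, set 0) → VC-HIT  vc=[14]
3: 0x1b (blk 6, set 0) → L1-HIT  vc=[14]
4: 0x1a (blk 6, set 0) → L1-HIT  vc=[14]
5: 0x2a (blk 10, set 0) → MISS  vc=[14, 6]
6: 0x2a (blk 10, set 0) → L1-HIT  vc=[14, 6]
7: 0x1a (blk 6, set 0) → VC-HIT  vc=[14, 10]
8: 0x3b (blk 14, set 0) → VC-HIT  vc=[6, 10]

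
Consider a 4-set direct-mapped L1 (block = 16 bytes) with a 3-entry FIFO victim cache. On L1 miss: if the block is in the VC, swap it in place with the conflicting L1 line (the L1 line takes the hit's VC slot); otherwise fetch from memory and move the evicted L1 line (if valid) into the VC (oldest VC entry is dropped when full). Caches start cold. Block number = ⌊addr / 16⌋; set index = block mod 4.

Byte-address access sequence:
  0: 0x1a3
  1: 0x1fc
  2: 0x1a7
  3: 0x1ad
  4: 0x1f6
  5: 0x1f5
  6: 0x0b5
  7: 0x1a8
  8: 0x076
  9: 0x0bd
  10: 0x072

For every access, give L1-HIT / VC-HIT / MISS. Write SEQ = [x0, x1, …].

SEQ = [MISS, MISS, L1-HIT, L1-HIT, L1-HIT, L1-HIT, MISS, L1-HIT, MISS, VC-HIT, VC-HIT]

0: 0x1a3 (blk 26, set 2) → MISS  vc=[]
1: 0x1fc (blk 31, set 3) → MISS  vc=[]
2: 0x1a7 (blk 26, set 2) → L1-HIT  vc=[]
3: 0x1ad (blk 26, set 2) → L1-HIT  vc=[]
4: 0x1f6 (blk 31, set 3) → L1-HIT  vc=[]
5: 0x1f5 (blk 31, set 3) → L1-HIT  vc=[]
6: 0xb5 (blk 11, set 3) → MISS  vc=[31]
7: 0x1a8 (blk 26, set 2) → L1-HIT  vc=[31]
8: 0x76 (blk 7, set 3) → MISS  vc=[31, 11]
9: 0xbd (blk 11, set 3) → VC-HIT  vc=[31, 7]
10: 0x72 (blk 7, set 3) → VC-HIT  vc=[31, 11]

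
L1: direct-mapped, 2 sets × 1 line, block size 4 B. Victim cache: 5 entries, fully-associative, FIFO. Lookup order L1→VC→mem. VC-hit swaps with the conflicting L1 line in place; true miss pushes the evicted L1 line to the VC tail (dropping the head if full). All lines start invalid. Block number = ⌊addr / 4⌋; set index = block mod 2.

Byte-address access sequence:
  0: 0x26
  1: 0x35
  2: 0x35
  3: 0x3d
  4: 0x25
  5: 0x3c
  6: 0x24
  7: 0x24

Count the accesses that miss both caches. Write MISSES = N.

  [0] addr=0x26 blk=9 s=1: MISS | VC []
  [1] addr=0x35 blk=13 s=1: MISS | VC [9]
  [2] addr=0x35 blk=13 s=1: L1-HIT | VC [9]
  [3] addr=0x3d blk=15 s=1: MISS | VC [9, 13]
  [4] addr=0x25 blk=9 s=1: VC-HIT | VC [15, 13]
  [5] addr=0x3c blk=15 s=1: VC-HIT | VC [9, 13]
  [6] addr=0x24 blk=9 s=1: VC-HIT | VC [15, 13]
  [7] addr=0x24 blk=9 s=1: L1-HIT | VC [15, 13]

MISSES = 3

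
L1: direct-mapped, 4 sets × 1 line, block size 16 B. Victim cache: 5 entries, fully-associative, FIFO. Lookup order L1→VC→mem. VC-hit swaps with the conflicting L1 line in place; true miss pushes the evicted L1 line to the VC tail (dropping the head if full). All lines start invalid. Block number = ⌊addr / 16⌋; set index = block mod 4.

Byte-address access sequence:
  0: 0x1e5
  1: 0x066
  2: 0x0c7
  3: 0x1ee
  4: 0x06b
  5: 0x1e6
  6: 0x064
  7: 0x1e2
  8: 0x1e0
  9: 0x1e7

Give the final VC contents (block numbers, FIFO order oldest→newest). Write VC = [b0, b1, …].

VC = [6]

#0 0x1e5→b30/s2 MISS; vc=[]
#1 0x66→b6/s2 MISS; vc=[30]
#2 0xc7→b12/s0 MISS; vc=[30]
#3 0x1ee→b30/s2 VC-HIT; vc=[6]
#4 0x6b→b6/s2 VC-HIT; vc=[30]
#5 0x1e6→b30/s2 VC-HIT; vc=[6]
#6 0x64→b6/s2 VC-HIT; vc=[30]
#7 0x1e2→b30/s2 VC-HIT; vc=[6]
#8 0x1e0→b30/s2 L1-HIT; vc=[6]
#9 0x1e7→b30/s2 L1-HIT; vc=[6]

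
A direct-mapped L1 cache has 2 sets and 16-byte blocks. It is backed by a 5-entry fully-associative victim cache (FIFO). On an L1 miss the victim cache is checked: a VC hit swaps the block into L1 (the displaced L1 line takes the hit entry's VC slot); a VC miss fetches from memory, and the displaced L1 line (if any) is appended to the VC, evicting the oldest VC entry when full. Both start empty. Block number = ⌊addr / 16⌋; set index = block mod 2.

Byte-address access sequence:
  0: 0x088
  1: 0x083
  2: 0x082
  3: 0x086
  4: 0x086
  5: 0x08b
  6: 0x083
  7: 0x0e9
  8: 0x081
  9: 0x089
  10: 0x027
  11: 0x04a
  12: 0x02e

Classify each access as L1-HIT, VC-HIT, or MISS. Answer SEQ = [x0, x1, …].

  [0] addr=0x88 blk=8 s=0: MISS | VC []
  [1] addr=0x83 blk=8 s=0: L1-HIT | VC []
  [2] addr=0x82 blk=8 s=0: L1-HIT | VC []
  [3] addr=0x86 blk=8 s=0: L1-HIT | VC []
  [4] addr=0x86 blk=8 s=0: L1-HIT | VC []
  [5] addr=0x8b blk=8 s=0: L1-HIT | VC []
  [6] addr=0x83 blk=8 s=0: L1-HIT | VC []
  [7] addr=0xe9 blk=14 s=0: MISS | VC [8]
  [8] addr=0x81 blk=8 s=0: VC-HIT | VC [14]
  [9] addr=0x89 blk=8 s=0: L1-HIT | VC [14]
  [10] addr=0x27 blk=2 s=0: MISS | VC [14, 8]
  [11] addr=0x4a blk=4 s=0: MISS | VC [14, 8, 2]
  [12] addr=0x2e blk=2 s=0: VC-HIT | VC [14, 8, 4]

SEQ = [MISS, L1-HIT, L1-HIT, L1-HIT, L1-HIT, L1-HIT, L1-HIT, MISS, VC-HIT, L1-HIT, MISS, MISS, VC-HIT]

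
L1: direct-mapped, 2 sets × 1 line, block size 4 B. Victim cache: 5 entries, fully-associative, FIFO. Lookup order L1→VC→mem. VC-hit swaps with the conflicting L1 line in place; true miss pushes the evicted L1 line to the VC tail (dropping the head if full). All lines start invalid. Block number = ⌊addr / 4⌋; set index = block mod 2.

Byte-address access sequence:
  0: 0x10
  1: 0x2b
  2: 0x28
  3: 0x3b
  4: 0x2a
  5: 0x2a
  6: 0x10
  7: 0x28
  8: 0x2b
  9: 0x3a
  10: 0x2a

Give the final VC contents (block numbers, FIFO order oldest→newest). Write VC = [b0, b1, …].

#0 0x10→b4/s0 MISS; vc=[]
#1 0x2b→b10/s0 MISS; vc=[4]
#2 0x28→b10/s0 L1-HIT; vc=[4]
#3 0x3b→b14/s0 MISS; vc=[4,10]
#4 0x2a→b10/s0 VC-HIT; vc=[4,14]
#5 0x2a→b10/s0 L1-HIT; vc=[4,14]
#6 0x10→b4/s0 VC-HIT; vc=[10,14]
#7 0x28→b10/s0 VC-HIT; vc=[4,14]
#8 0x2b→b10/s0 L1-HIT; vc=[4,14]
#9 0x3a→b14/s0 VC-HIT; vc=[4,10]
#10 0x2a→b10/s0 VC-HIT; vc=[4,14]

VC = [4, 14]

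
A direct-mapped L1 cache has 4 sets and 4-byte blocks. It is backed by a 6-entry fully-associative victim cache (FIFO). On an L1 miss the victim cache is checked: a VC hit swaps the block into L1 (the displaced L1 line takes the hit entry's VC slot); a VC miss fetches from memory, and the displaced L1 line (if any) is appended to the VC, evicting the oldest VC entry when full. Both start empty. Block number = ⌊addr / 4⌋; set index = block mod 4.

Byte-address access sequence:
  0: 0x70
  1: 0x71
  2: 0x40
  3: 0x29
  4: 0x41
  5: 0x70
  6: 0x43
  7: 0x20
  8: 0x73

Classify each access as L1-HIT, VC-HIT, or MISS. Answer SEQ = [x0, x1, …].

SEQ = [MISS, L1-HIT, MISS, MISS, L1-HIT, VC-HIT, VC-HIT, MISS, VC-HIT]

#0 0x70→b28/s0 MISS; vc=[]
#1 0x71→b28/s0 L1-HIT; vc=[]
#2 0x40→b16/s0 MISS; vc=[28]
#3 0x29→b10/s2 MISS; vc=[28]
#4 0x41→b16/s0 L1-HIT; vc=[28]
#5 0x70→b28/s0 VC-HIT; vc=[16]
#6 0x43→b16/s0 VC-HIT; vc=[28]
#7 0x20→b8/s0 MISS; vc=[28,16]
#8 0x73→b28/s0 VC-HIT; vc=[8,16]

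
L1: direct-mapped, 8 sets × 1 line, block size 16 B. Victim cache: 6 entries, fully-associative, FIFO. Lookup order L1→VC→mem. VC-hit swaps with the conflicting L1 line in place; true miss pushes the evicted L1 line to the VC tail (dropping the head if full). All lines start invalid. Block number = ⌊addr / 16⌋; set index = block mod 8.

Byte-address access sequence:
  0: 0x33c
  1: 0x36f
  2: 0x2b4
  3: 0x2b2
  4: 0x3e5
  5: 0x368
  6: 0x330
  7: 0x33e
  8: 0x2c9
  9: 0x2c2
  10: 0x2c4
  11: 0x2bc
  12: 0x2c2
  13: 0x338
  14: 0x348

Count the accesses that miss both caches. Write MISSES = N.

MISSES = 6

0: 0x33c (blk 51, set 3) → MISS  vc=[]
1: 0x36f (blk 54, set 6) → MISS  vc=[]
2: 0x2b4 (blk 43, set 3) → MISS  vc=[51]
3: 0x2b2 (blk 43, set 3) → L1-HIT  vc=[51]
4: 0x3e5 (blk 62, set 6) → MISS  vc=[51, 54]
5: 0x368 (blk 54, set 6) → VC-HIT  vc=[51, 62]
6: 0x330 (blk 51, set 3) → VC-HIT  vc=[43, 62]
7: 0x33e (blk 51, set 3) → L1-HIT  vc=[43, 62]
8: 0x2c9 (blk 44, set 4) → MISS  vc=[43, 62]
9: 0x2c2 (blk 44, set 4) → L1-HIT  vc=[43, 62]
10: 0x2c4 (blk 44, set 4) → L1-HIT  vc=[43, 62]
11: 0x2bc (blk 43, set 3) → VC-HIT  vc=[51, 62]
12: 0x2c2 (blk 44, set 4) → L1-HIT  vc=[51, 62]
13: 0x338 (blk 51, set 3) → VC-HIT  vc=[43, 62]
14: 0x348 (blk 52, set 4) → MISS  vc=[43, 62, 44]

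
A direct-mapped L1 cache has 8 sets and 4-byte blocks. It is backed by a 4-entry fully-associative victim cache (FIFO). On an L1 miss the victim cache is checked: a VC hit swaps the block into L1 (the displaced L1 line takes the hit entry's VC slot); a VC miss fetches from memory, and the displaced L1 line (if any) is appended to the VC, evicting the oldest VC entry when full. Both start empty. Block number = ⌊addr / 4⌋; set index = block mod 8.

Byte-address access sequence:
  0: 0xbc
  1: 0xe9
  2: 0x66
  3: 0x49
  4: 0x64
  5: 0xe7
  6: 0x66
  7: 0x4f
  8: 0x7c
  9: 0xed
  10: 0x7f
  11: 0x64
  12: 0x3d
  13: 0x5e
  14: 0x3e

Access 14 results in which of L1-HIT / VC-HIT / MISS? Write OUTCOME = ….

OUTCOME = VC-HIT

0: 0xbc (blk 47, set 7) → MISS  vc=[]
1: 0xe9 (blk 58, set 2) → MISS  vc=[]
2: 0x66 (blk 25, set 1) → MISS  vc=[]
3: 0x49 (blk 18, set 2) → MISS  vc=[58]
4: 0x64 (blk 25, set 1) → L1-HIT  vc=[58]
5: 0xe7 (blk 57, set 1) → MISS  vc=[58, 25]
6: 0x66 (blk 25, set 1) → VC-HIT  vc=[58, 57]
7: 0x4f (blk 19, set 3) → MISS  vc=[58, 57]
8: 0x7c (blk 31, set 7) → MISS  vc=[58, 57, 47]
9: 0xed (blk 59, set 3) → MISS  vc=[58, 57, 47, 19]
10: 0x7f (blk 31, set 7) → L1-HIT  vc=[58, 57, 47, 19]
11: 0x64 (blk 25, set 1) → L1-HIT  vc=[58, 57, 47, 19]
12: 0x3d (blk 15, set 7) → MISS  vc=[57, 47, 19, 31]
13: 0x5e (blk 23, set 7) → MISS  vc=[47, 19, 31, 15]
14: 0x3e (blk 15, set 7) → VC-HIT  vc=[47, 19, 31, 23]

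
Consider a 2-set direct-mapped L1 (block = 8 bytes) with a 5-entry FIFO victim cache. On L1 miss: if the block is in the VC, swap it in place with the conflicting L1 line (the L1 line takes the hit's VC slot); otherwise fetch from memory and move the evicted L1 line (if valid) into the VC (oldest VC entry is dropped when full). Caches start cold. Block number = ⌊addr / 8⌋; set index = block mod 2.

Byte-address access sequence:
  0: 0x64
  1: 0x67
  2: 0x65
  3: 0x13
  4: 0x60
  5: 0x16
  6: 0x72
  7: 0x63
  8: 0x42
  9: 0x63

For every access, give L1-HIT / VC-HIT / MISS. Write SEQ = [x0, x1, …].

SEQ = [MISS, L1-HIT, L1-HIT, MISS, VC-HIT, VC-HIT, MISS, VC-HIT, MISS, VC-HIT]

0: 0x64 (blk 12, set 0) → MISS  vc=[]
1: 0x67 (blk 12, set 0) → L1-HIT  vc=[]
2: 0x65 (blk 12, set 0) → L1-HIT  vc=[]
3: 0x13 (blk 2, set 0) → MISS  vc=[12]
4: 0x60 (blk 12, set 0) → VC-HIT  vc=[2]
5: 0x16 (blk 2, set 0) → VC-HIT  vc=[12]
6: 0x72 (blk 14, set 0) → MISS  vc=[12, 2]
7: 0x63 (blk 12, set 0) → VC-HIT  vc=[14, 2]
8: 0x42 (blk 8, set 0) → MISS  vc=[14, 2, 12]
9: 0x63 (blk 12, set 0) → VC-HIT  vc=[14, 2, 8]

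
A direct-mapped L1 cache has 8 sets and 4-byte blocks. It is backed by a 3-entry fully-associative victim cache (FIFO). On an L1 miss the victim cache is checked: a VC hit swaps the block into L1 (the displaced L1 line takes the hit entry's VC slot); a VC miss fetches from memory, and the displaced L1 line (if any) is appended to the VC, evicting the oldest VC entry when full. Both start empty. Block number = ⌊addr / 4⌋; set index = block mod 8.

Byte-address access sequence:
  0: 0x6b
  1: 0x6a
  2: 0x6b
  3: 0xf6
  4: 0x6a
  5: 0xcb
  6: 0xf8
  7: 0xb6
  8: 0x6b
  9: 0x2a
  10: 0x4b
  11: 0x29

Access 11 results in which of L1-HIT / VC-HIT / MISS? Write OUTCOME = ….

#0 0x6b→b26/s2 MISS; vc=[]
#1 0x6a→b26/s2 L1-HIT; vc=[]
#2 0x6b→b26/s2 L1-HIT; vc=[]
#3 0xf6→b61/s5 MISS; vc=[]
#4 0x6a→b26/s2 L1-HIT; vc=[]
#5 0xcb→b50/s2 MISS; vc=[26]
#6 0xf8→b62/s6 MISS; vc=[26]
#7 0xb6→b45/s5 MISS; vc=[26,61]
#8 0x6b→b26/s2 VC-HIT; vc=[50,61]
#9 0x2a→b10/s2 MISS; vc=[50,61,26]
#10 0x4b→b18/s2 MISS; vc=[61,26,10]
#11 0x29→b10/s2 VC-HIT; vc=[61,26,18]

OUTCOME = VC-HIT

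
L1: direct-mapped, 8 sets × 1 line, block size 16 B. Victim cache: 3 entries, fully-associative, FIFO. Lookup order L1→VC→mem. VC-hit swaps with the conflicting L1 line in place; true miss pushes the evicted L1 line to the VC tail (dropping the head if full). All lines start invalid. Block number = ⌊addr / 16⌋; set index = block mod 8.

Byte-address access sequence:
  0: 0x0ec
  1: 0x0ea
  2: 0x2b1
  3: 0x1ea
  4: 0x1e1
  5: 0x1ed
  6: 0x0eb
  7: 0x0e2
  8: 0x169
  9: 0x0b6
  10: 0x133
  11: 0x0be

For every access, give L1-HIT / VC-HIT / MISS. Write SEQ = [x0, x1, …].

SEQ = [MISS, L1-HIT, MISS, MISS, L1-HIT, L1-HIT, VC-HIT, L1-HIT, MISS, MISS, MISS, VC-HIT]

#0 0xec→b14/s6 MISS; vc=[]
#1 0xea→b14/s6 L1-HIT; vc=[]
#2 0x2b1→b43/s3 MISS; vc=[]
#3 0x1ea→b30/s6 MISS; vc=[14]
#4 0x1e1→b30/s6 L1-HIT; vc=[14]
#5 0x1ed→b30/s6 L1-HIT; vc=[14]
#6 0xeb→b14/s6 VC-HIT; vc=[30]
#7 0xe2→b14/s6 L1-HIT; vc=[30]
#8 0x169→b22/s6 MISS; vc=[30,14]
#9 0xb6→b11/s3 MISS; vc=[30,14,43]
#10 0x133→b19/s3 MISS; vc=[14,43,11]
#11 0xbe→b11/s3 VC-HIT; vc=[14,43,19]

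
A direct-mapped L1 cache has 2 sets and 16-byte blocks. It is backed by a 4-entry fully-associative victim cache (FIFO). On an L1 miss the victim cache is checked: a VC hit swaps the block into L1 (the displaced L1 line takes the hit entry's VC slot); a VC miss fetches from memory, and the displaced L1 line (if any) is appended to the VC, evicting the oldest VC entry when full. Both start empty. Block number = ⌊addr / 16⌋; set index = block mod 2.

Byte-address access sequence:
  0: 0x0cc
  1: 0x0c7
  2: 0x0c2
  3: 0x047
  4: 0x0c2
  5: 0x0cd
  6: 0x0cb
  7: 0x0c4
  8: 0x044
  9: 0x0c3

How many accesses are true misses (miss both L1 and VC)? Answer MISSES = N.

  [0] addr=0xcc blk=12 s=0: MISS | VC []
  [1] addr=0xc7 blk=12 s=0: L1-HIT | VC []
  [2] addr=0xc2 blk=12 s=0: L1-HIT | VC []
  [3] addr=0x47 blk=4 s=0: MISS | VC [12]
  [4] addr=0xc2 blk=12 s=0: VC-HIT | VC [4]
  [5] addr=0xcd blk=12 s=0: L1-HIT | VC [4]
  [6] addr=0xcb blk=12 s=0: L1-HIT | VC [4]
  [7] addr=0xc4 blk=12 s=0: L1-HIT | VC [4]
  [8] addr=0x44 blk=4 s=0: VC-HIT | VC [12]
  [9] addr=0xc3 blk=12 s=0: VC-HIT | VC [4]

MISSES = 2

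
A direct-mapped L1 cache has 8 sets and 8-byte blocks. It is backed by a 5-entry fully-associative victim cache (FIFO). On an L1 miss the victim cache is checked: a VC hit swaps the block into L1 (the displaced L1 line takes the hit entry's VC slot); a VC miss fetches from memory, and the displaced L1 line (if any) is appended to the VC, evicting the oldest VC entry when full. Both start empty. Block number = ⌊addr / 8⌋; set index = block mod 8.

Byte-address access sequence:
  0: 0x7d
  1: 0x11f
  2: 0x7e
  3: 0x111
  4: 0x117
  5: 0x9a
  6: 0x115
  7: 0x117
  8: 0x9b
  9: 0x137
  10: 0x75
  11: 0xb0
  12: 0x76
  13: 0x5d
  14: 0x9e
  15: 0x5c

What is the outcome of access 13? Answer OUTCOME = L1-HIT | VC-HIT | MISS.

OUTCOME = MISS

0: 0x7d (blk 15, set 7) → MISS  vc=[]
1: 0x11f (blk 35, set 3) → MISS  vc=[]
2: 0x7e (blk 15, set 7) → L1-HIT  vc=[]
3: 0x111 (blk 34, set 2) → MISS  vc=[]
4: 0x117 (blk 34, set 2) → L1-HIT  vc=[]
5: 0x9a (blk 19, set 3) → MISS  vc=[35]
6: 0x115 (blk 34, set 2) → L1-HIT  vc=[35]
7: 0x117 (blk 34, set 2) → L1-HIT  vc=[35]
8: 0x9b (blk 19, set 3) → L1-HIT  vc=[35]
9: 0x137 (blk 38, set 6) → MISS  vc=[35]
10: 0x75 (blk 14, set 6) → MISS  vc=[35, 38]
11: 0xb0 (blk 22, set 6) → MISS  vc=[35, 38, 14]
12: 0x76 (blk 14, set 6) → VC-HIT  vc=[35, 38, 22]
13: 0x5d (blk 11, set 3) → MISS  vc=[35, 38, 22, 19]
14: 0x9e (blk 19, set 3) → VC-HIT  vc=[35, 38, 22, 11]
15: 0x5c (blk 11, set 3) → VC-HIT  vc=[35, 38, 22, 19]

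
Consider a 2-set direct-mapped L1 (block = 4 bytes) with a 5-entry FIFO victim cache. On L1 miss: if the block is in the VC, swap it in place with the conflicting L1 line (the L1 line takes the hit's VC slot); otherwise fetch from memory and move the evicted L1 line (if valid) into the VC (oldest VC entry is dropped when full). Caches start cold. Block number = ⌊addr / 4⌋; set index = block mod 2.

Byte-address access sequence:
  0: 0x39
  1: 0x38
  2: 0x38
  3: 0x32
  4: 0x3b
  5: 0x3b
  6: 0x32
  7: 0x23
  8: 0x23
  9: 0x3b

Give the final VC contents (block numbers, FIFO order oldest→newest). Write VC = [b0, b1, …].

VC = [8, 12]

#0 0x39→b14/s0 MISS; vc=[]
#1 0x38→b14/s0 L1-HIT; vc=[]
#2 0x38→b14/s0 L1-HIT; vc=[]
#3 0x32→b12/s0 MISS; vc=[14]
#4 0x3b→b14/s0 VC-HIT; vc=[12]
#5 0x3b→b14/s0 L1-HIT; vc=[12]
#6 0x32→b12/s0 VC-HIT; vc=[14]
#7 0x23→b8/s0 MISS; vc=[14,12]
#8 0x23→b8/s0 L1-HIT; vc=[14,12]
#9 0x3b→b14/s0 VC-HIT; vc=[8,12]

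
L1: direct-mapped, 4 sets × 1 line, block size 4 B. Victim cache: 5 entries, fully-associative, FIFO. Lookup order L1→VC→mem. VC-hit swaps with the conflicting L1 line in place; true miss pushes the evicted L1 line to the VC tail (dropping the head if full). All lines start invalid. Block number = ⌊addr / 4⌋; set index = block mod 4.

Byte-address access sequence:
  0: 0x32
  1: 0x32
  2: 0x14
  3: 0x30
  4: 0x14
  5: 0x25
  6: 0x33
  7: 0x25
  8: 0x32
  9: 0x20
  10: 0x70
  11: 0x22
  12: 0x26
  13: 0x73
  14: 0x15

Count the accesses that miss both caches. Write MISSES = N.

#0 0x32→b12/s0 MISS; vc=[]
#1 0x32→b12/s0 L1-HIT; vc=[]
#2 0x14→b5/s1 MISS; vc=[]
#3 0x30→b12/s0 L1-HIT; vc=[]
#4 0x14→b5/s1 L1-HIT; vc=[]
#5 0x25→b9/s1 MISS; vc=[5]
#6 0x33→b12/s0 L1-HIT; vc=[5]
#7 0x25→b9/s1 L1-HIT; vc=[5]
#8 0x32→b12/s0 L1-HIT; vc=[5]
#9 0x20→b8/s0 MISS; vc=[5,12]
#10 0x70→b28/s0 MISS; vc=[5,12,8]
#11 0x22→b8/s0 VC-HIT; vc=[5,12,28]
#12 0x26→b9/s1 L1-HIT; vc=[5,12,28]
#13 0x73→b28/s0 VC-HIT; vc=[5,12,8]
#14 0x15→b5/s1 VC-HIT; vc=[9,12,8]

MISSES = 5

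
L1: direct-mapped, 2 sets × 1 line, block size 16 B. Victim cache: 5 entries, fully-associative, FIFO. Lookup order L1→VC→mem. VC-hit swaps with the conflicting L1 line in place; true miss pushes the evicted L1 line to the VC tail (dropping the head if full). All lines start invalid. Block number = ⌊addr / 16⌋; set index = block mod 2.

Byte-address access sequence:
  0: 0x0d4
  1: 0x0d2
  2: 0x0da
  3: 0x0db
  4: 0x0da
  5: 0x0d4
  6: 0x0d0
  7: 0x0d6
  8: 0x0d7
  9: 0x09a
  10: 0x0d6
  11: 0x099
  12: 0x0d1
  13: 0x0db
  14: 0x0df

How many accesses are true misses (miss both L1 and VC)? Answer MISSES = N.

0: 0xd4 (blk 13, set 1) → MISS  vc=[]
1: 0xd2 (blk 13, set 1) → L1-HIT  vc=[]
2: 0xda (blk 13, set 1) → L1-HIT  vc=[]
3: 0xdb (blk 13, set 1) → L1-HIT  vc=[]
4: 0xda (blk 13, set 1) → L1-HIT  vc=[]
5: 0xd4 (blk 13, set 1) → L1-HIT  vc=[]
6: 0xd0 (blk 13, set 1) → L1-HIT  vc=[]
7: 0xd6 (blk 13, set 1) → L1-HIT  vc=[]
8: 0xd7 (blk 13, set 1) → L1-HIT  vc=[]
9: 0x9a (blk 9, set 1) → MISS  vc=[13]
10: 0xd6 (blk 13, set 1) → VC-HIT  vc=[9]
11: 0x99 (blk 9, set 1) → VC-HIT  vc=[13]
12: 0xd1 (blk 13, set 1) → VC-HIT  vc=[9]
13: 0xdb (blk 13, set 1) → L1-HIT  vc=[9]
14: 0xdf (blk 13, set 1) → L1-HIT  vc=[9]

MISSES = 2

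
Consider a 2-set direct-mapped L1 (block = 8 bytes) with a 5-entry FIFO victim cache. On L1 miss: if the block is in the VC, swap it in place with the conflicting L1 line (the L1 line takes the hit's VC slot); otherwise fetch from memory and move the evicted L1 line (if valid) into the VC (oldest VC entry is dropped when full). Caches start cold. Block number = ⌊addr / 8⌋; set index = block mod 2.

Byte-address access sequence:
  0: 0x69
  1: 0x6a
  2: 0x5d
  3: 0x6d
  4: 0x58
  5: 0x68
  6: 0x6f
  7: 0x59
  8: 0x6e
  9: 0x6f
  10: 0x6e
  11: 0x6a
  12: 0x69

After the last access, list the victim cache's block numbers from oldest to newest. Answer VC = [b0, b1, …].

VC = [11]

0: 0x69 (blk 13, set 1) → MISS  vc=[]
1: 0x6a (blk 13, set 1) → L1-HIT  vc=[]
2: 0x5d (blk 11, set 1) → MISS  vc=[13]
3: 0x6d (blk 13, set 1) → VC-HIT  vc=[11]
4: 0x58 (blk 11, set 1) → VC-HIT  vc=[13]
5: 0x68 (blk 13, set 1) → VC-HIT  vc=[11]
6: 0x6f (blk 13, set 1) → L1-HIT  vc=[11]
7: 0x59 (blk 11, set 1) → VC-HIT  vc=[13]
8: 0x6e (blk 13, set 1) → VC-HIT  vc=[11]
9: 0x6f (blk 13, set 1) → L1-HIT  vc=[11]
10: 0x6e (blk 13, set 1) → L1-HIT  vc=[11]
11: 0x6a (blk 13, set 1) → L1-HIT  vc=[11]
12: 0x69 (blk 13, set 1) → L1-HIT  vc=[11]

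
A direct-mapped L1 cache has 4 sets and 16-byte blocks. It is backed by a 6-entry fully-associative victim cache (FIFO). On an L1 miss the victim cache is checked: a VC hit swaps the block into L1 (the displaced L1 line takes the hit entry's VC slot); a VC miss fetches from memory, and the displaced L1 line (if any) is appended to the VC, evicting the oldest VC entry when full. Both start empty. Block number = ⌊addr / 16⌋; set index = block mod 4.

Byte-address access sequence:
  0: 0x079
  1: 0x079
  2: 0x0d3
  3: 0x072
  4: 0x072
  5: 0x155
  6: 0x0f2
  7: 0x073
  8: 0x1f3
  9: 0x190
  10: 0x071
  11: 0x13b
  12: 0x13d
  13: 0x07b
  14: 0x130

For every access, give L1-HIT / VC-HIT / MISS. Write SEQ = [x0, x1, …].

SEQ = [MISS, L1-HIT, MISS, L1-HIT, L1-HIT, MISS, MISS, VC-HIT, MISS, MISS, VC-HIT, MISS, L1-HIT, VC-HIT, VC-HIT]

  [0] addr=0x79 blk=7 s=3: MISS | VC []
  [1] addr=0x79 blk=7 s=3: L1-HIT | VC []
  [2] addr=0xd3 blk=13 s=1: MISS | VC []
  [3] addr=0x72 blk=7 s=3: L1-HIT | VC []
  [4] addr=0x72 blk=7 s=3: L1-HIT | VC []
  [5] addr=0x155 blk=21 s=1: MISS | VC [13]
  [6] addr=0xf2 blk=15 s=3: MISS | VC [13, 7]
  [7] addr=0x73 blk=7 s=3: VC-HIT | VC [13, 15]
  [8] addr=0x1f3 blk=31 s=3: MISS | VC [13, 15, 7]
  [9] addr=0x190 blk=25 s=1: MISS | VC [13, 15, 7, 21]
  [10] addr=0x71 blk=7 s=3: VC-HIT | VC [13, 15, 31, 21]
  [11] addr=0x13b blk=19 s=3: MISS | VC [13, 15, 31, 21, 7]
  [12] addr=0x13d blk=19 s=3: L1-HIT | VC [13, 15, 31, 21, 7]
  [13] addr=0x7b blk=7 s=3: VC-HIT | VC [13, 15, 31, 21, 19]
  [14] addr=0x130 blk=19 s=3: VC-HIT | VC [13, 15, 31, 21, 7]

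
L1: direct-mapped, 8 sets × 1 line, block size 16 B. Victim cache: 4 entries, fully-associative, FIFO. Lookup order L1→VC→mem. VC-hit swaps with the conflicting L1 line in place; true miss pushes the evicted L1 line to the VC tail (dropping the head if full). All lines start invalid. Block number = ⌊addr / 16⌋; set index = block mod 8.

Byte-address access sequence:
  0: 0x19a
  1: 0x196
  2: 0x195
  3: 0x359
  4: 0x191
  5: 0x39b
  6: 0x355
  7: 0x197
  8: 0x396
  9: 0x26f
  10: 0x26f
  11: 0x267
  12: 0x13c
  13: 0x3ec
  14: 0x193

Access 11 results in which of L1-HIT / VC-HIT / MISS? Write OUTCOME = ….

0: 0x19a (blk 25, set 1) → MISS  vc=[]
1: 0x196 (blk 25, set 1) → L1-HIT  vc=[]
2: 0x195 (blk 25, set 1) → L1-HIT  vc=[]
3: 0x359 (blk 53, set 5) → MISS  vc=[]
4: 0x191 (blk 25, set 1) → L1-HIT  vc=[]
5: 0x39b (blk 57, set 1) → MISS  vc=[25]
6: 0x355 (blk 53, set 5) → L1-HIT  vc=[25]
7: 0x197 (blk 25, set 1) → VC-HIT  vc=[57]
8: 0x396 (blk 57, set 1) → VC-HIT  vc=[25]
9: 0x26f (blk 38, set 6) → MISS  vc=[25]
10: 0x26f (blk 38, set 6) → L1-HIT  vc=[25]
11: 0x267 (blk 38, set 6) → L1-HIT  vc=[25]
12: 0x13c (blk 19, set 3) → MISS  vc=[25]
13: 0x3ec (blk 62, set 6) → MISS  vc=[25, 38]
14: 0x193 (blk 25, set 1) → VC-HIT  vc=[57, 38]

OUTCOME = L1-HIT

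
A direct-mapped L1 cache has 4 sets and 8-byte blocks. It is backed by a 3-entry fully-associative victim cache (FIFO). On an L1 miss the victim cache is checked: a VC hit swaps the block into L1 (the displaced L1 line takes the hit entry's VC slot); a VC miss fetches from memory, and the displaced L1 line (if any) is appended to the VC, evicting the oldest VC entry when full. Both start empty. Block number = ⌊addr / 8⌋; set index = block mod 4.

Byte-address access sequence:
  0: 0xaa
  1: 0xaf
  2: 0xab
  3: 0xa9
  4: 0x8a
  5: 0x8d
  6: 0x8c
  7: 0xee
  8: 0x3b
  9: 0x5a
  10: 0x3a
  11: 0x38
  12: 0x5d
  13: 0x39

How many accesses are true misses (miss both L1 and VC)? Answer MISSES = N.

0: 0xaa (blk 21, set 1) → MISS  vc=[]
1: 0xaf (blk 21, set 1) → L1-HIT  vc=[]
2: 0xab (blk 21, set 1) → L1-HIT  vc=[]
3: 0xa9 (blk 21, set 1) → L1-HIT  vc=[]
4: 0x8a (blk 17, set 1) → MISS  vc=[21]
5: 0x8d (blk 17, set 1) → L1-HIT  vc=[21]
6: 0x8c (blk 17, set 1) → L1-HIT  vc=[21]
7: 0xee (blk 29, set 1) → MISS  vc=[21, 17]
8: 0x3b (blk 7, set 3) → MISS  vc=[21, 17]
9: 0x5a (blk 11, set 3) → MISS  vc=[21, 17, 7]
10: 0x3a (blk 7, set 3) → VC-HIT  vc=[21, 17, 11]
11: 0x38 (blk 7, set 3) → L1-HIT  vc=[21, 17, 11]
12: 0x5d (blk 11, set 3) → VC-HIT  vc=[21, 17, 7]
13: 0x39 (blk 7, set 3) → VC-HIT  vc=[21, 17, 11]

MISSES = 5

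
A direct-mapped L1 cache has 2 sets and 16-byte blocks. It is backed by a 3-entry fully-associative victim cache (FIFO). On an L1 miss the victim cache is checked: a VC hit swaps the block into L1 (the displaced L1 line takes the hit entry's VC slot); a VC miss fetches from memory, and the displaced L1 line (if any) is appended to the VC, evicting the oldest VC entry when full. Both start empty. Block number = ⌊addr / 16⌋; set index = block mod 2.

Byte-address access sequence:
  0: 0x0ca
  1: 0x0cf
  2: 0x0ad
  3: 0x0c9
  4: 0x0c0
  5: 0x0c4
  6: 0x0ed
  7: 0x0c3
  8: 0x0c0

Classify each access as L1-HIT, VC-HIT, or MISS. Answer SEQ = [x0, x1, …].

SEQ = [MISS, L1-HIT, MISS, VC-HIT, L1-HIT, L1-HIT, MISS, VC-HIT, L1-HIT]

0: 0xca (blk 12, set 0) → MISS  vc=[]
1: 0xcf (blk 12, set 0) → L1-HIT  vc=[]
2: 0xad (blk 10, set 0) → MISS  vc=[12]
3: 0xc9 (blk 12, set 0) → VC-HIT  vc=[10]
4: 0xc0 (blk 12, set 0) → L1-HIT  vc=[10]
5: 0xc4 (blk 12, set 0) → L1-HIT  vc=[10]
6: 0xed (blk 14, set 0) → MISS  vc=[10, 12]
7: 0xc3 (blk 12, set 0) → VC-HIT  vc=[10, 14]
8: 0xc0 (blk 12, set 0) → L1-HIT  vc=[10, 14]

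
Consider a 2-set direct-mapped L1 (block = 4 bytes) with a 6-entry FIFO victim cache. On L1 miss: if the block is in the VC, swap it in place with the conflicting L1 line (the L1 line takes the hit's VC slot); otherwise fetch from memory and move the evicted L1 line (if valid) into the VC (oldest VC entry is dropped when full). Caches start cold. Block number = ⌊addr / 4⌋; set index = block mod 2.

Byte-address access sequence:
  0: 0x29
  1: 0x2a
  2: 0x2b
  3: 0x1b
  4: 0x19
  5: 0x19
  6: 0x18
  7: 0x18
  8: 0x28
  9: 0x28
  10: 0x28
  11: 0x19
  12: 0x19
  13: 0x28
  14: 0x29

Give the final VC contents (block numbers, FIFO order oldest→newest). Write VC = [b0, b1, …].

#0 0x29→b10/s0 MISS; vc=[]
#1 0x2a→b10/s0 L1-HIT; vc=[]
#2 0x2b→b10/s0 L1-HIT; vc=[]
#3 0x1b→b6/s0 MISS; vc=[10]
#4 0x19→b6/s0 L1-HIT; vc=[10]
#5 0x19→b6/s0 L1-HIT; vc=[10]
#6 0x18→b6/s0 L1-HIT; vc=[10]
#7 0x18→b6/s0 L1-HIT; vc=[10]
#8 0x28→b10/s0 VC-HIT; vc=[6]
#9 0x28→b10/s0 L1-HIT; vc=[6]
#10 0x28→b10/s0 L1-HIT; vc=[6]
#11 0x19→b6/s0 VC-HIT; vc=[10]
#12 0x19→b6/s0 L1-HIT; vc=[10]
#13 0x28→b10/s0 VC-HIT; vc=[6]
#14 0x29→b10/s0 L1-HIT; vc=[6]

VC = [6]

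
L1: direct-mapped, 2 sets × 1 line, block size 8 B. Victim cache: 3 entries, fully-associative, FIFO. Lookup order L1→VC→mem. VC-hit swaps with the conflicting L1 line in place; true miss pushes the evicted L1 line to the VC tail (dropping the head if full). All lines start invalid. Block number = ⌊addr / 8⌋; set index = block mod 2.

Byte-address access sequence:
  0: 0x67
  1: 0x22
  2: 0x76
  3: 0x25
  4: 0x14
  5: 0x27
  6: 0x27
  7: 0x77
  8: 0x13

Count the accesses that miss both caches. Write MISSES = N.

MISSES = 4

#0 0x67→b12/s0 MISS; vc=[]
#1 0x22→b4/s0 MISS; vc=[12]
#2 0x76→b14/s0 MISS; vc=[12,4]
#3 0x25→b4/s0 VC-HIT; vc=[12,14]
#4 0x14→b2/s0 MISS; vc=[12,14,4]
#5 0x27→b4/s0 VC-HIT; vc=[12,14,2]
#6 0x27→b4/s0 L1-HIT; vc=[12,14,2]
#7 0x77→b14/s0 VC-HIT; vc=[12,4,2]
#8 0x13→b2/s0 VC-HIT; vc=[12,4,14]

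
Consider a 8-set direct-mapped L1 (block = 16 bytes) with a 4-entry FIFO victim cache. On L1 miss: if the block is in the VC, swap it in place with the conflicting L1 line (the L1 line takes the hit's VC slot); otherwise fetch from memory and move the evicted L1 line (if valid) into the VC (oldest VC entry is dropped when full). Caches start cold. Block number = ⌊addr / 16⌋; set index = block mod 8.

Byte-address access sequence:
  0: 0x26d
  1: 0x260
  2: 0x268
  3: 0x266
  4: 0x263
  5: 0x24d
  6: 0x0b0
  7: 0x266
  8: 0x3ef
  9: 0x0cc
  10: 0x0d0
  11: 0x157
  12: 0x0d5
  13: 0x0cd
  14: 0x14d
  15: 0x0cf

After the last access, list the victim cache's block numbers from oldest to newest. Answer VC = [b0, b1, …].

VC = [38, 36, 21, 20]

0: 0x26d (blk 38, set 6) → MISS  vc=[]
1: 0x260 (blk 38, set 6) → L1-HIT  vc=[]
2: 0x268 (blk 38, set 6) → L1-HIT  vc=[]
3: 0x266 (blk 38, set 6) → L1-HIT  vc=[]
4: 0x263 (blk 38, set 6) → L1-HIT  vc=[]
5: 0x24d (blk 36, set 4) → MISS  vc=[]
6: 0xb0 (blk 11, set 3) → MISS  vc=[]
7: 0x266 (blk 38, set 6) → L1-HIT  vc=[]
8: 0x3ef (blk 62, set 6) → MISS  vc=[38]
9: 0xcc (blk 12, set 4) → MISS  vc=[38, 36]
10: 0xd0 (blk 13, set 5) → MISS  vc=[38, 36]
11: 0x157 (blk 21, set 5) → MISS  vc=[38, 36, 13]
12: 0xd5 (blk 13, set 5) → VC-HIT  vc=[38, 36, 21]
13: 0xcd (blk 12, set 4) → L1-HIT  vc=[38, 36, 21]
14: 0x14d (blk 20, set 4) → MISS  vc=[38, 36, 21, 12]
15: 0xcf (blk 12, set 4) → VC-HIT  vc=[38, 36, 21, 20]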